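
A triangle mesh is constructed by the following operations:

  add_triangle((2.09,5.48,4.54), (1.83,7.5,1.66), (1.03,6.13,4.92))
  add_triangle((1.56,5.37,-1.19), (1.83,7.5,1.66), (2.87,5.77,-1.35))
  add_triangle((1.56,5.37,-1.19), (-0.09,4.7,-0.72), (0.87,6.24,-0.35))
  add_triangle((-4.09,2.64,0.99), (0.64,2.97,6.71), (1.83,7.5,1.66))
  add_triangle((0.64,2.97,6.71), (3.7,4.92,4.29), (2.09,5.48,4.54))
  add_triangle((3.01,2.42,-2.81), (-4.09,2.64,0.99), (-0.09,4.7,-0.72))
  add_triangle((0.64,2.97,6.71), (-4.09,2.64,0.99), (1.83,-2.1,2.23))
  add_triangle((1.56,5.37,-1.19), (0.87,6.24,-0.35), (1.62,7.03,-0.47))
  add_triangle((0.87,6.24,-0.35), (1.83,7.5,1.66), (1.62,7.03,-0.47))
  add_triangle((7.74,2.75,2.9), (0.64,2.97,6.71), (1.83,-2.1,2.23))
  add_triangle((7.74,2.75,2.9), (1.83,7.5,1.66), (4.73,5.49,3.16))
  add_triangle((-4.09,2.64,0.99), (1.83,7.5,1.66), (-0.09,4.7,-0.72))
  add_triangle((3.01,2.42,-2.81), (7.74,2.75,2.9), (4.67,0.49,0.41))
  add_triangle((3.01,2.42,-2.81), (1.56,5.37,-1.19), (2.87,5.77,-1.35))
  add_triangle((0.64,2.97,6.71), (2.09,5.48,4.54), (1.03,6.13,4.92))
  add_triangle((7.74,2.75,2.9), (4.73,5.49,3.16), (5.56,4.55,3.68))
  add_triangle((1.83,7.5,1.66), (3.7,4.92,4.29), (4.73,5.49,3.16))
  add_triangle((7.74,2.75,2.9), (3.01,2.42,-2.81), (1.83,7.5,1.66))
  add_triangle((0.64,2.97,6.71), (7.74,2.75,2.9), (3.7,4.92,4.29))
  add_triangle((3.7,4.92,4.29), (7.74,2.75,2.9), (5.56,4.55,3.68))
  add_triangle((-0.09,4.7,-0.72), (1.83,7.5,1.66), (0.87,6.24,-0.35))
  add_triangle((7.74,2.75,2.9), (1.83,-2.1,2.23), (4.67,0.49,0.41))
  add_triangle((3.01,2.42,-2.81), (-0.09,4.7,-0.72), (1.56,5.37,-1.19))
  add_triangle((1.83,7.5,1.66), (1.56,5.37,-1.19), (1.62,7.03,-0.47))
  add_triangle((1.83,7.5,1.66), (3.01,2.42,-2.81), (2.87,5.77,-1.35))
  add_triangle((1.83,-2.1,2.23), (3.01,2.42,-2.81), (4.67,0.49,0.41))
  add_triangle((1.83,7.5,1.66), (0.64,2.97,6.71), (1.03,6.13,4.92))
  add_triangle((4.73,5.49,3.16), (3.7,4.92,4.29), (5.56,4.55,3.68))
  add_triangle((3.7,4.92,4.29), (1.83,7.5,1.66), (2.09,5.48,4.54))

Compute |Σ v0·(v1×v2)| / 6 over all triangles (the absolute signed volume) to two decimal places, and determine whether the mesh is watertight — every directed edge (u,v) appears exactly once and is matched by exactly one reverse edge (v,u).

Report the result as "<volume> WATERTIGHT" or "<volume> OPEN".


223.96 OPEN

Per-triangle v0·(v1×v2)/6:
  t1: +5.2902
  t2: +3.5271
  t3: +1.0740
  t4: +35.7748
  t5: +7.1739
  t6: +4.3800
  t7: +10.4637
  t8: +0.5276
  t9: +1.4463
  t10: +28.4185
  t11: +7.4747
  t12: +11.0439
  t13: +8.2735
  t14: +2.2820
  t15: +5.1475
  t16: +3.2379
  t17: +7.4896
  t18: +36.4927
  t19: +19.8195
  t20: +2.2170
  t21: +1.2405
  t22: +7.0824
  t23: +2.2978
  t24: +0.9158
  t25: +1.8307
  t26: +2.0953
  t27: -3.1464
  t28: +2.7110
  t29: +7.3827
Σ = +223.9643 → |volume| = 223.96

Directed edges: 87 total; 3 unmatched, e.g. (3.01,2.42,-2.81)→(-4.09,2.64,0.99) → open.


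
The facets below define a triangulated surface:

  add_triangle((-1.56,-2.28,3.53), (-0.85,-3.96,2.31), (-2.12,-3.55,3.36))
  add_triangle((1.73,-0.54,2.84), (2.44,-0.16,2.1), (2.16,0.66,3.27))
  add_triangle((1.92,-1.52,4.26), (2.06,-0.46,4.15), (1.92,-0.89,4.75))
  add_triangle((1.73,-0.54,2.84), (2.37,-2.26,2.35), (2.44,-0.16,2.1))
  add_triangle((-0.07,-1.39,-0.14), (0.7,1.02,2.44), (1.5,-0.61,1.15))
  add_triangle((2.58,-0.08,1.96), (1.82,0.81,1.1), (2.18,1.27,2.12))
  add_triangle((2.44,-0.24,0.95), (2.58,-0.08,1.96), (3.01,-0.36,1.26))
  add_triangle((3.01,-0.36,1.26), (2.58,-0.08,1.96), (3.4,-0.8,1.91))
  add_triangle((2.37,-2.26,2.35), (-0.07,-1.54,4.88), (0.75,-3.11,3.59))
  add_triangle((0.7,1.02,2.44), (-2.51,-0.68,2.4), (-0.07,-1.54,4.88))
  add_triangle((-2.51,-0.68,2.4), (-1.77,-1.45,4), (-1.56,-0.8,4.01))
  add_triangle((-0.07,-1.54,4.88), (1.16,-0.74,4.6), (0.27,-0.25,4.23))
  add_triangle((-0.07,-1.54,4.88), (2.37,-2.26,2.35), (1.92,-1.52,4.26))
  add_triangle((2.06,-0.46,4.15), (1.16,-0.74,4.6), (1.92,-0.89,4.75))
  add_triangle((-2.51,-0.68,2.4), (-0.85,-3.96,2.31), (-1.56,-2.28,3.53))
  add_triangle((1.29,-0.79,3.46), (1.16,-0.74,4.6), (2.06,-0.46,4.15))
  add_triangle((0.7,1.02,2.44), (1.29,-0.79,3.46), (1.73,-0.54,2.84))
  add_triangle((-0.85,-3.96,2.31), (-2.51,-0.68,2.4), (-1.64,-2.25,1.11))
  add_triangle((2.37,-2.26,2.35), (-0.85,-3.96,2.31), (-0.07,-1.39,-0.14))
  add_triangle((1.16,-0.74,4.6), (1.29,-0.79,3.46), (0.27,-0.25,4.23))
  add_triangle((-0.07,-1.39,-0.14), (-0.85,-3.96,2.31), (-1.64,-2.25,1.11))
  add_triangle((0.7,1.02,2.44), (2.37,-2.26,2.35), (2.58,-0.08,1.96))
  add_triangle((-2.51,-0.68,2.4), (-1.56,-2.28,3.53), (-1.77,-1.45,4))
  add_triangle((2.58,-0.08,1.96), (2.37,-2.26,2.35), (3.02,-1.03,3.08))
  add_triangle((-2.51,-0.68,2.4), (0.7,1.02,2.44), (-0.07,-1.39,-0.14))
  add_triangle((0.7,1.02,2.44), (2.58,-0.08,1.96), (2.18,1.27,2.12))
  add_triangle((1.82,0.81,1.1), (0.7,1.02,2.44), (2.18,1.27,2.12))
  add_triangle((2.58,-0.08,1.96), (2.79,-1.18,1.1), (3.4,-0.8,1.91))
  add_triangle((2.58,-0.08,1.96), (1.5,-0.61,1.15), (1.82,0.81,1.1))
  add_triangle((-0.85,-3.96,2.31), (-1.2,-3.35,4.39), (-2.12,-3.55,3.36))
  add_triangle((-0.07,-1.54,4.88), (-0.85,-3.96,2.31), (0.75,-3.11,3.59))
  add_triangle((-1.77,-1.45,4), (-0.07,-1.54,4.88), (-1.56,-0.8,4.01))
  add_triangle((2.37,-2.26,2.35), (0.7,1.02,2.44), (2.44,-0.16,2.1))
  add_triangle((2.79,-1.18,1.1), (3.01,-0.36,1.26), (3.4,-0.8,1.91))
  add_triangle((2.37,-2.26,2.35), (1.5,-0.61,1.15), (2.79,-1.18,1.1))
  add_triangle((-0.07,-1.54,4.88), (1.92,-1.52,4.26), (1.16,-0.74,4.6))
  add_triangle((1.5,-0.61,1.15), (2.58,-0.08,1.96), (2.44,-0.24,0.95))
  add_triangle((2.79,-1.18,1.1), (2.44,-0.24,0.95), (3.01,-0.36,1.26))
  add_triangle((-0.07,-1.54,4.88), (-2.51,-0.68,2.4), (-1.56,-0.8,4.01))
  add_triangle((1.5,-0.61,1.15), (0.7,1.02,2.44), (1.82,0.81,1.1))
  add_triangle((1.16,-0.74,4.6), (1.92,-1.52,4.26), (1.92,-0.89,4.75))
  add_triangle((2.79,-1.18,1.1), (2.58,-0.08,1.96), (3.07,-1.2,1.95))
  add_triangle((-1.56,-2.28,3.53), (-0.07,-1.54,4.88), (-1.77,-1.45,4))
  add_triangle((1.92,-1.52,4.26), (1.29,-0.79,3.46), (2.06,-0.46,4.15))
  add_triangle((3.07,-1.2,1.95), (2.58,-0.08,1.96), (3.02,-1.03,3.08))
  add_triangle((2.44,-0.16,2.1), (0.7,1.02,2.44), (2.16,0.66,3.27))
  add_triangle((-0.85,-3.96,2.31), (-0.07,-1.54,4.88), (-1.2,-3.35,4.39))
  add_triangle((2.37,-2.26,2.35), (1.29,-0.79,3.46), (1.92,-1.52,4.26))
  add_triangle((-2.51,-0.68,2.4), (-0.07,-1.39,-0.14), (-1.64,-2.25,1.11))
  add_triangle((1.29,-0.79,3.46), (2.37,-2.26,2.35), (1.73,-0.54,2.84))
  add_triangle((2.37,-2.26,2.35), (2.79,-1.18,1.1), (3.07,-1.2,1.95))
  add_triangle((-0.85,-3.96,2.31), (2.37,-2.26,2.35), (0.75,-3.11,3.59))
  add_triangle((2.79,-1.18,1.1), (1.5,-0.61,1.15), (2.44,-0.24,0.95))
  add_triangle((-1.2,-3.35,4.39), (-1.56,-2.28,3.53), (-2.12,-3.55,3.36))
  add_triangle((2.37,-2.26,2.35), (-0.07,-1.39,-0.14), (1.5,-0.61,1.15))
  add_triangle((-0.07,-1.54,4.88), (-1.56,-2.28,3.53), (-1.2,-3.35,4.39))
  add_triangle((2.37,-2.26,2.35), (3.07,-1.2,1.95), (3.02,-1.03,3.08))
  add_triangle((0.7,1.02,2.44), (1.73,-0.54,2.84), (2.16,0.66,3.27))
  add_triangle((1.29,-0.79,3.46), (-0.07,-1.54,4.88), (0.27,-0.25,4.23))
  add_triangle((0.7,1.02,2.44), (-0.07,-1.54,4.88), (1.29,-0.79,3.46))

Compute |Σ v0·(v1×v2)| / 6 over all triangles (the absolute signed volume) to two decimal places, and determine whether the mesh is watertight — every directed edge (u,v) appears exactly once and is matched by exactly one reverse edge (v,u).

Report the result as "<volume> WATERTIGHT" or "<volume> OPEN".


Per-triangle v0·(v1×v2)/6:
  t1: -1.0609
  t2: +0.6852
  t3: +0.2684
  t4: +1.1025
  t5: -0.6468
  t6: +0.3354
  t7: +0.0311
  t8: +0.2295
  t9: +2.8754
  t10: +3.6504
  t11: +0.6581
  t12: +0.8904
  t13: +2.1032
  t14: +0.2127
  t15: +2.0170
  t16: -0.2478
  t17: +0.6235
  t18: +1.8458
  t19: +1.9472
  t20: -0.0048
  t21: +0.7566
  t22: +2.0403
  t23: +0.9654
  t24: -0.5175
  t25: -1.7115
  t26: +0.8898
  t27: -0.0110
  t28: +0.0119
  t29: +0.0646
  t30: +1.7740
  t31: +3.4198
  t32: +0.8777
  t33: -1.7072
  t34: +0.2201
  t35: -0.3427
  t36: +1.3218
  t37: -0.2197
  t38: +0.0321
  t39: -0.8426
  t40: -0.8339
  t41: +0.3805
  t42: +0.3046
  t43: +1.3938
  t44: -0.2551
  t45: +0.5272
  t46: +0.0126
  t47: +1.6827
  t48: +0.1418
  t49: -0.1064
  t50: +0.7604
  t51: +0.4973
  t52: +2.3811
  t53: -0.2059
  t54: +0.7930
  t55: +0.2170
  t56: +1.3335
  t57: +0.8578
  t58: +0.5951
  t59: -1.1009
  t60: +1.7699
Σ = +35.6836 → |volume| = 35.68

Directed edges: 180 total, each appears once with its reverse present → watertight.

35.68 WATERTIGHT


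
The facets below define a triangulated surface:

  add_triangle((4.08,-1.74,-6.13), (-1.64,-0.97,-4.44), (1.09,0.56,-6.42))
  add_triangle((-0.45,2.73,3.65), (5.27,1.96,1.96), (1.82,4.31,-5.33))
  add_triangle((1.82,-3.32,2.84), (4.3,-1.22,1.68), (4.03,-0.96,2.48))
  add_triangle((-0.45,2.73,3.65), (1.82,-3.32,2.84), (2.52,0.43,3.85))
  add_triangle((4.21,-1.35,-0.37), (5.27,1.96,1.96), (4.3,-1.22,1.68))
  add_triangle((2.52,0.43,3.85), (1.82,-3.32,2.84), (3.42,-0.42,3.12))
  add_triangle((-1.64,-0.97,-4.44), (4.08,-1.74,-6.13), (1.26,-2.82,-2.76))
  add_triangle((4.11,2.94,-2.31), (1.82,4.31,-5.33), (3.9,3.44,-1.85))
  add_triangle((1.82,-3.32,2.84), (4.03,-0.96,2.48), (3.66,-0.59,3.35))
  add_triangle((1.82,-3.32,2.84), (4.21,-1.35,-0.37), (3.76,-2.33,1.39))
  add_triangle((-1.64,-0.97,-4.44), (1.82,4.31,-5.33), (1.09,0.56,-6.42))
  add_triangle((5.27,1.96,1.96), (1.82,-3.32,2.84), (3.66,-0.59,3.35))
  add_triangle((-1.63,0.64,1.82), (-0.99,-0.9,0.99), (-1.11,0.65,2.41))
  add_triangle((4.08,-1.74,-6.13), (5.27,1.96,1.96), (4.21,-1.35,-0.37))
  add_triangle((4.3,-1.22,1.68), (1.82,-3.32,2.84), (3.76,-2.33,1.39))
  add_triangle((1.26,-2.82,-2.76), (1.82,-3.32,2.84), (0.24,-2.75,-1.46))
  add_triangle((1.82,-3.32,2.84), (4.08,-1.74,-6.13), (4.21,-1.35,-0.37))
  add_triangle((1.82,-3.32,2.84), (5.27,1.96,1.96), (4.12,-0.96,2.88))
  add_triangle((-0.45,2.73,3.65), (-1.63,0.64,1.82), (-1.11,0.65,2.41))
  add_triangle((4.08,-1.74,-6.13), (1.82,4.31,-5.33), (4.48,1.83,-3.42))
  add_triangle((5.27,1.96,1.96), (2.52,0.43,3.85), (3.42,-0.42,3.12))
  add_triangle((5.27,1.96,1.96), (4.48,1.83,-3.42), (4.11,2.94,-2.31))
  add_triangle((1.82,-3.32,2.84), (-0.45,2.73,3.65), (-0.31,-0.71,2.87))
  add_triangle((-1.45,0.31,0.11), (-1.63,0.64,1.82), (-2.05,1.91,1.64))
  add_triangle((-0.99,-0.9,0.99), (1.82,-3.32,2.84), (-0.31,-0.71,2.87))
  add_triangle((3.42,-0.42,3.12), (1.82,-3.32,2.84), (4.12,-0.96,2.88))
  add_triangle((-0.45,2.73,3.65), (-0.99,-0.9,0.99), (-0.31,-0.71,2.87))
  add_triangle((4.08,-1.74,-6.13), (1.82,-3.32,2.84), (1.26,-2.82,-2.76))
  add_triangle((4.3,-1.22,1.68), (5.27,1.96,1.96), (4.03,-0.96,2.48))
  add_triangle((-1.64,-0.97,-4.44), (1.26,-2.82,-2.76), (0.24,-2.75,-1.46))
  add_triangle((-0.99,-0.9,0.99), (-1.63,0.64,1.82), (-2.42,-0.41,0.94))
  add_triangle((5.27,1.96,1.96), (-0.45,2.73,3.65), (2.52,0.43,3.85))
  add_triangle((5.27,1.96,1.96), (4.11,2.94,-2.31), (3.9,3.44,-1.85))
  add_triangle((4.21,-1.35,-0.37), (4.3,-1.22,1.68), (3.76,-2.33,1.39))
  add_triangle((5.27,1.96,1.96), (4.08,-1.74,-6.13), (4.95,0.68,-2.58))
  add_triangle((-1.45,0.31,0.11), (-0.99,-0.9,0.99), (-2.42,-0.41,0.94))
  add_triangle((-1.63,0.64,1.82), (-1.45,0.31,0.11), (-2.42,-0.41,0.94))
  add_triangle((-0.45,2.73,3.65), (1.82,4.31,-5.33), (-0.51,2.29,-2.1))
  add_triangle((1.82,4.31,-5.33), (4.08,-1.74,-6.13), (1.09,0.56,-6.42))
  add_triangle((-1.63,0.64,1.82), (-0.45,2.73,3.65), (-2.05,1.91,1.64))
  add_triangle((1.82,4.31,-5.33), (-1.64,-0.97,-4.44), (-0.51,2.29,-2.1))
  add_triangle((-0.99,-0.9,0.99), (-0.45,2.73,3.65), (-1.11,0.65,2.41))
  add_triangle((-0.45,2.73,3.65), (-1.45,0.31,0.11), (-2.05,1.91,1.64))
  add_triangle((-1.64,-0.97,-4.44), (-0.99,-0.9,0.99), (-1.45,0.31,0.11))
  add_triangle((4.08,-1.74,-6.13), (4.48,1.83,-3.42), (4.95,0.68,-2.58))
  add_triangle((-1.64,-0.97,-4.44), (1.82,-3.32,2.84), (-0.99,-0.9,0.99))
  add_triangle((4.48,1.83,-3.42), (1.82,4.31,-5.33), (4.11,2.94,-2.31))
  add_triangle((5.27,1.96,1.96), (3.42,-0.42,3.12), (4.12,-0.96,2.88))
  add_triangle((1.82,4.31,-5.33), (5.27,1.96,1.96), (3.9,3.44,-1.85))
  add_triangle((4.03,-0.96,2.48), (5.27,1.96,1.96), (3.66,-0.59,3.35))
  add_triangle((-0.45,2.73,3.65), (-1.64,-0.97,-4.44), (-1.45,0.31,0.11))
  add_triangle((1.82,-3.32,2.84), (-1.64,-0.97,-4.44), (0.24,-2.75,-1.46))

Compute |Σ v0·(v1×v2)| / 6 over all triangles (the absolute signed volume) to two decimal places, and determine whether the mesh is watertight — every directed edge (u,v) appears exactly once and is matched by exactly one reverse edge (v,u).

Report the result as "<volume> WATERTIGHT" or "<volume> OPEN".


Per-triangle v0·(v1×v2)/6:
  t1: +10.2403
  t2: +27.4682
  t3: +2.0992
  t4: +6.6840
  t5: +5.0002
  t6: +3.2348
  t7: +9.7323
  t8: +2.6230
  t9: +2.4538
  t10: +0.9367
  t11: +8.5198
  t12: -3.2747
  t13: +0.4031
  t14: +14.0467
  t15: +2.0861
  t16: +3.0245
  t17: +11.9900
  t18: -0.0039
  t19: +0.6289
  t20: +18.0534
  t21: +3.5053
  t22: +5.7530
  t23: +3.6260
  t24: +0.4988
  t25: +1.7720
  t26: +1.8560
  t27: +1.5520
  t28: +10.1523
  t29: +2.2552
  t30: +2.8222
  t31: +0.5743
  t32: +9.1133
  t33: +2.6162
  t34: +1.8152
  t35: +4.8506
  t36: -0.0018
  t37: +0.4335
  t38: +6.6118
  t39: +14.7313
  t40: +1.3951
  t41: +6.6304
  t42: +0.2027
  t43: -0.3412
  t44: +1.5182
  t45: +6.0707
  t46: +4.5899
  t47: +5.9145
  t48: +2.0427
  t49: +0.0353
  t50: +2.6136
  t51: +1.7512
  t52: +0.8853
Σ = +233.7921 → |volume| = 233.79

Directed edges: 156 total; 6 unmatched, e.g. (5.27,1.96,1.96)→(4.48,1.83,-3.42) → open.

233.79 OPEN


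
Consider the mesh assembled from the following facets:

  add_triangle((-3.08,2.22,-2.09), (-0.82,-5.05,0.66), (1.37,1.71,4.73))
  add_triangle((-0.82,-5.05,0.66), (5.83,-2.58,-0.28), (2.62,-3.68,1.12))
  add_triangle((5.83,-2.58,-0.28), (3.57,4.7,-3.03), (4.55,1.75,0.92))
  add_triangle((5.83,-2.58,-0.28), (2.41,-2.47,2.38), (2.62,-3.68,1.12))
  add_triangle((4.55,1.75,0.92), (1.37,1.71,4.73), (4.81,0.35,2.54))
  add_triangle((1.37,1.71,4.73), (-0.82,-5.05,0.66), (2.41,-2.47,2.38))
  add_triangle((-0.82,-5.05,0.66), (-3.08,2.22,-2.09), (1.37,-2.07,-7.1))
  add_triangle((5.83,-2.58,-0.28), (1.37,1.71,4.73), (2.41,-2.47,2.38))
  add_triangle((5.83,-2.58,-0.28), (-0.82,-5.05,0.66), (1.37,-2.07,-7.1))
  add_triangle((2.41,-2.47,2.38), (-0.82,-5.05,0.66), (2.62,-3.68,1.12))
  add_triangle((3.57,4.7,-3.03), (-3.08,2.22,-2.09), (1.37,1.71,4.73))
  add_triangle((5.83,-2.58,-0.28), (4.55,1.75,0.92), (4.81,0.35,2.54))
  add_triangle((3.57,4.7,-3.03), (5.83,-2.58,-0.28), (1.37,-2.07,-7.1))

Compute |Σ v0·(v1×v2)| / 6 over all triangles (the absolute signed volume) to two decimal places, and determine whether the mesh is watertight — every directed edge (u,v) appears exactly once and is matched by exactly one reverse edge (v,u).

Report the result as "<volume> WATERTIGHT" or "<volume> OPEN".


209.98 OPEN

Per-triangle v0·(v1×v2)/6:
  t1: +12.6892
  t2: +5.0325
  t3: +17.4007
  t4: +4.4135
  t5: +6.4715
  t6: +9.8285
  t7: +23.9277
  t8: +12.1572
  t9: +37.8792
  t10: +4.0591
  t11: +21.7390
  t12: +7.3914
  t13: +46.9878
Σ = +209.9771 → |volume| = 209.98

Directed edges: 39 total; 9 unmatched, e.g. (3.57,4.7,-3.03)→(4.55,1.75,0.92) → open.


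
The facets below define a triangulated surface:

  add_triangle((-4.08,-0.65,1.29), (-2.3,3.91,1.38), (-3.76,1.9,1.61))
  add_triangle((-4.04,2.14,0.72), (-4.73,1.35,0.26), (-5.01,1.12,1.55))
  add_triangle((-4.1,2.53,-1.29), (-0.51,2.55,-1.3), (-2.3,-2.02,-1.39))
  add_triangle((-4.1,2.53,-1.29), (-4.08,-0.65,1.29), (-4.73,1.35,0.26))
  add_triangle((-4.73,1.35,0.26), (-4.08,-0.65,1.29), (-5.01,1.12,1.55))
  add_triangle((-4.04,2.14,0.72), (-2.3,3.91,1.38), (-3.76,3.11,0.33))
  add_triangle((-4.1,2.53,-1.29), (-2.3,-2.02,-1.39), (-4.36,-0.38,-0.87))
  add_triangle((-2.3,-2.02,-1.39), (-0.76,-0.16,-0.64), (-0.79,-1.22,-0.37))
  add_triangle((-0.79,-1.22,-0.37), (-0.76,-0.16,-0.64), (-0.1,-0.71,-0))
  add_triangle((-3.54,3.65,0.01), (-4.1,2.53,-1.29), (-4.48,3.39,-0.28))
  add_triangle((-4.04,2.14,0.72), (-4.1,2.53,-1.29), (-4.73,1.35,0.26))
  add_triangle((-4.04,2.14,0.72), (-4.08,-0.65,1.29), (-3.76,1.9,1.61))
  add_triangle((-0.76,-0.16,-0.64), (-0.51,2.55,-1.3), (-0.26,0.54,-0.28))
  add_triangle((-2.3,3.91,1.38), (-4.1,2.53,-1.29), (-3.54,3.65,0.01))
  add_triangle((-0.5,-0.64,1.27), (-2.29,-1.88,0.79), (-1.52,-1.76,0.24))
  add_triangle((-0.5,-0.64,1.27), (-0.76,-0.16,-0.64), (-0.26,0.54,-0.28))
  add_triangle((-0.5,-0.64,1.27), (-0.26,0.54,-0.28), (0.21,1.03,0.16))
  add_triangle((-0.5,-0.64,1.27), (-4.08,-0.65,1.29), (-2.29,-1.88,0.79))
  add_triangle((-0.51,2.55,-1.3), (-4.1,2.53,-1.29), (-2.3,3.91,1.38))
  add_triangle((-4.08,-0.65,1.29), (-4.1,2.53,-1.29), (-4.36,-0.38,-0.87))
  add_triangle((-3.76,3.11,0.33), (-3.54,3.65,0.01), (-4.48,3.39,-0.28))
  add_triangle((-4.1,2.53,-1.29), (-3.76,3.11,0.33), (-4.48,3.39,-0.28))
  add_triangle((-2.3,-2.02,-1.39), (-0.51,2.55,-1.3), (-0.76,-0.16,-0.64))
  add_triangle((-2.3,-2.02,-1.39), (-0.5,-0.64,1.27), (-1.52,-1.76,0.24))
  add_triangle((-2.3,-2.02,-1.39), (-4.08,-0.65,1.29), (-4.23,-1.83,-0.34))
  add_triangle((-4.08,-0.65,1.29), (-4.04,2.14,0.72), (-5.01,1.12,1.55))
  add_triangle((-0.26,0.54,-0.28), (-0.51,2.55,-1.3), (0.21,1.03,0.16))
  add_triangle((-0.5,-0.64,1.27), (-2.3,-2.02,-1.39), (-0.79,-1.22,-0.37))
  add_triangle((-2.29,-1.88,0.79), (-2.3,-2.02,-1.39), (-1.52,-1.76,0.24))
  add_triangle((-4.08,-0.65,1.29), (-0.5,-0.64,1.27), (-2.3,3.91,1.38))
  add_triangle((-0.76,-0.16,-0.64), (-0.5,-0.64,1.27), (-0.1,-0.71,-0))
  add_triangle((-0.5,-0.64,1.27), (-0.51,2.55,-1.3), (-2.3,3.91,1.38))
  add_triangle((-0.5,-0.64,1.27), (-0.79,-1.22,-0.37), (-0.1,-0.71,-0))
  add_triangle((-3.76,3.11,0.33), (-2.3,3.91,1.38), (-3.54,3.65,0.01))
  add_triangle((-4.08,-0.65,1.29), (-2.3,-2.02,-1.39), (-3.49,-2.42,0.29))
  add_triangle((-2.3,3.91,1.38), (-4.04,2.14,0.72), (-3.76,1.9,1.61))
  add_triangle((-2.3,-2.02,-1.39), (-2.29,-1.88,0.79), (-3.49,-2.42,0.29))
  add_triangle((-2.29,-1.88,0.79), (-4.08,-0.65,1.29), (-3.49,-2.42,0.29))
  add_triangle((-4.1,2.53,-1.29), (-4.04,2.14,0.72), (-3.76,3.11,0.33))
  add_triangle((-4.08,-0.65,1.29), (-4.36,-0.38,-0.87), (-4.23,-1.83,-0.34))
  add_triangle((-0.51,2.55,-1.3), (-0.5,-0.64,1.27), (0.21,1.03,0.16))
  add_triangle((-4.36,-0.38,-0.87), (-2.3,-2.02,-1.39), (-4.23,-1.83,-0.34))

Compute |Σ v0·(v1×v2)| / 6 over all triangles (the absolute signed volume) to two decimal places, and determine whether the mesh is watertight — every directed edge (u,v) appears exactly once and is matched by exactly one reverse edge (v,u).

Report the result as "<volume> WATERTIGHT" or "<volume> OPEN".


40.70 WATERTIGHT

Per-triangle v0·(v1×v2)/6:
  t1: -0.1155
  t2: +1.1133
  t3: +3.6959
  t4: +1.0252
  t5: +1.5628
  t6: +1.3469
  t7: +2.5774
  t8: +0.0155
  t9: +0.0145
  t10: +0.6509
  t11: +1.7128
  t12: +1.7444
  t13: -0.0450
  t14: -0.1940
  t15: +0.2394
  t16: -0.1233
  t17: -0.1101
  t18: +1.1205
  t19: +5.1527
  t20: +4.3138
  t21: +0.3640
  t22: +0.0371
  t23: +0.0147
  t24: -0.1669
  t25: +0.2217
  t26: -0.6625
  t27: -0.0434
  t28: +0.3088
  t29: +0.4125
  t30: +3.4821
  t31: -0.1419
  t32: -0.2915
  t33: +0.1108
  t34: +0.9113
  t35: +1.7689
  t36: +1.7634
  t37: +0.4169
  t38: +0.9217
  t39: +1.4395
  t40: +2.1265
  t41: +0.3497
  t42: +1.6552
Σ = +40.6970 → |volume| = 40.70

Directed edges: 126 total, each appears once with its reverse present → watertight.


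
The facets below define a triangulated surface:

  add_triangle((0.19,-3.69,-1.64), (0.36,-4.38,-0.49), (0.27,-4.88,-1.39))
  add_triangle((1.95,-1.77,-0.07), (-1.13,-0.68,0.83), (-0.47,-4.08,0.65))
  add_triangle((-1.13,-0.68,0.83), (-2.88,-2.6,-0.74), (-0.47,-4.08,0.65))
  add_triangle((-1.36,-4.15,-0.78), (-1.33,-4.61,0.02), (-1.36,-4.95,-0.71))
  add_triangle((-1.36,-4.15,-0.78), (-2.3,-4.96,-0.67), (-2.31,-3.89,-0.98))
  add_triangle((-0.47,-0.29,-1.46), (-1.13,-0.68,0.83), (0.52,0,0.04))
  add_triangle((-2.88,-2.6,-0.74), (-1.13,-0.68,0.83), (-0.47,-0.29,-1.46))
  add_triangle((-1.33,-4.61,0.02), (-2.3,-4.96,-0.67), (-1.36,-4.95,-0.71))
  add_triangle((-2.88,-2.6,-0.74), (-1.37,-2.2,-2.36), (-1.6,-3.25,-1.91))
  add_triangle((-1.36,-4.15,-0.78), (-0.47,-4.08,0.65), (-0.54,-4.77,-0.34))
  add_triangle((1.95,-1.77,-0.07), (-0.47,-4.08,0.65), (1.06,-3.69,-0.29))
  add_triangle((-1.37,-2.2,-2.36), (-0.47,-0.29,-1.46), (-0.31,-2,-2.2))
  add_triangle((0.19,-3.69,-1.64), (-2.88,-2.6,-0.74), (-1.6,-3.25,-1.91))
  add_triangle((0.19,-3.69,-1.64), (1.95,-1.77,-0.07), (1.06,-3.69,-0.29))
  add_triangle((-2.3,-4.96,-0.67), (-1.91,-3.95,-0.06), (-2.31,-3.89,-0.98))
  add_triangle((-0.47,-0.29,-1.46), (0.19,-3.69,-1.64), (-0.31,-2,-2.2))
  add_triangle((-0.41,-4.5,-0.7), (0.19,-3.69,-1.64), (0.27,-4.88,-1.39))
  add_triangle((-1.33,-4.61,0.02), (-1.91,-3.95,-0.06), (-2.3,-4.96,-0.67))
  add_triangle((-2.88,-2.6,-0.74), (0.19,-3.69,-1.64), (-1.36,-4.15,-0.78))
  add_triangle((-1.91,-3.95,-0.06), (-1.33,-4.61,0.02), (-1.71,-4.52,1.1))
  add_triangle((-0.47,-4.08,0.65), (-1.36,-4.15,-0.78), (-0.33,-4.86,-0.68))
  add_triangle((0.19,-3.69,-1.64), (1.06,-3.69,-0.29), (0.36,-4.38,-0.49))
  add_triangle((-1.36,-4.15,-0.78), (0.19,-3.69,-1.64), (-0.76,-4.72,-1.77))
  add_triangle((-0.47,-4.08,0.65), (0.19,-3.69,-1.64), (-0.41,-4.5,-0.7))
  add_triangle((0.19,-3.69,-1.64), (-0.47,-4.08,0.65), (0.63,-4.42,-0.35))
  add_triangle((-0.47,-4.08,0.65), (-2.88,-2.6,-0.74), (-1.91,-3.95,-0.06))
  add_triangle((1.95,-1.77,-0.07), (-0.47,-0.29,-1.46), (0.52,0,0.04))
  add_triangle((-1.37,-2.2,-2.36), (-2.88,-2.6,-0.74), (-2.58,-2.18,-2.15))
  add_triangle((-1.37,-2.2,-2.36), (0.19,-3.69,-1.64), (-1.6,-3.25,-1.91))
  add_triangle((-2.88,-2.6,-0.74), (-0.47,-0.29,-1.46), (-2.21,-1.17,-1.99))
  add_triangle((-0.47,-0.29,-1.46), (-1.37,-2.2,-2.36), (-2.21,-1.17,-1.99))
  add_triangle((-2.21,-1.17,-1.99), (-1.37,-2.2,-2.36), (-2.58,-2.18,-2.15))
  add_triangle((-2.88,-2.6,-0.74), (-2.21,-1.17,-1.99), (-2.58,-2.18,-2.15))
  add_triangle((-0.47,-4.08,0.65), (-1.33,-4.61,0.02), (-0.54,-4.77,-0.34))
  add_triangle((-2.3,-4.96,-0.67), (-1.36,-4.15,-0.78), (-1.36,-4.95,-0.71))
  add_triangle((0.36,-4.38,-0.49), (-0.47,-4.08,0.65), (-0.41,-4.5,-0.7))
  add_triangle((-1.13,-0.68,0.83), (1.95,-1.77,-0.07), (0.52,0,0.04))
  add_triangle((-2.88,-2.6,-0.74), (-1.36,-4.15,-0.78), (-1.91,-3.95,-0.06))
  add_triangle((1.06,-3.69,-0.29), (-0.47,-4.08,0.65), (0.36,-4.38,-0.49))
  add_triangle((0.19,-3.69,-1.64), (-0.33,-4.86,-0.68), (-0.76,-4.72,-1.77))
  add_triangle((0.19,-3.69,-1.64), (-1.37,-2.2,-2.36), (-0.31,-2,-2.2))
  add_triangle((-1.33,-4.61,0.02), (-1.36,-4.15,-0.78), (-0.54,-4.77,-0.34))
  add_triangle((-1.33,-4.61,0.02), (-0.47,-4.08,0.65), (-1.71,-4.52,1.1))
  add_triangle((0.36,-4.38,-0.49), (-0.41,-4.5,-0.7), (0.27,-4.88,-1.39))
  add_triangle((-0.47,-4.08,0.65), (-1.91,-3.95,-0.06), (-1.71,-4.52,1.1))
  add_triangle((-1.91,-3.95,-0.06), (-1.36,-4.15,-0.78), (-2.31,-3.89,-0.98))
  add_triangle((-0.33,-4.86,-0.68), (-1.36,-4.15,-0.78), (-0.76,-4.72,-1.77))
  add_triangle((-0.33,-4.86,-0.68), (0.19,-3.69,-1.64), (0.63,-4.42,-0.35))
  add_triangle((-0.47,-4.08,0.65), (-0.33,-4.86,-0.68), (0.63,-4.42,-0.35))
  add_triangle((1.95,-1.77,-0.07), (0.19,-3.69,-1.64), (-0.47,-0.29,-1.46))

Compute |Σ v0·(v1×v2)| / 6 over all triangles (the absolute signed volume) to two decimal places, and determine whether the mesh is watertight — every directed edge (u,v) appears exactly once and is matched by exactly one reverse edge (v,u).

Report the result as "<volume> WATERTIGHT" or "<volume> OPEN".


Per-triangle v0·(v1×v2)/6:
  t1: +0.0476
  t2: +0.8053
  t3: +2.0918
  t4: -0.1332
  t5: +0.3039
  t6: -0.1070
  t7: +0.2909
  t8: +0.5246
  t9: +1.0473
  t10: -0.6689
  t11: +0.9303
  t12: +0.3999
  t13: +1.3146
  t14: +1.1599
  t15: +0.2276
  t16: -0.0529
  t17: +0.3224
  t18: +0.3578
  t19: +1.5708
  t20: +0.6636
  t21: +1.0974
  t22: +0.6677
  t23: -0.3394
  t24: -0.4284
  t25: -1.2849
  t26: +0.0676
  t27: +0.2129
  t28: +0.8313
  t29: +1.0777
  t30: -0.4387
  t31: +0.5461
  t32: +0.4318
  t33: +0.4872
  t34: +0.6022
  t35: +0.1504
  t36: +0.7455
  t37: +0.1536
  t38: +1.0642
  t39: +0.6834
  t40: +0.7960
  t41: +0.8450
  t42: +0.5578
  t43: +0.7842
  t44: +0.4617
  t45: -0.9333
  t46: -0.5946
  t47: +0.8981
  t48: +0.9424
  t49: +0.9618
  t50: +1.3080
Σ = +23.4504 → |volume| = 23.45

Directed edges: 150 total, each appears once with its reverse present → watertight.

23.45 WATERTIGHT


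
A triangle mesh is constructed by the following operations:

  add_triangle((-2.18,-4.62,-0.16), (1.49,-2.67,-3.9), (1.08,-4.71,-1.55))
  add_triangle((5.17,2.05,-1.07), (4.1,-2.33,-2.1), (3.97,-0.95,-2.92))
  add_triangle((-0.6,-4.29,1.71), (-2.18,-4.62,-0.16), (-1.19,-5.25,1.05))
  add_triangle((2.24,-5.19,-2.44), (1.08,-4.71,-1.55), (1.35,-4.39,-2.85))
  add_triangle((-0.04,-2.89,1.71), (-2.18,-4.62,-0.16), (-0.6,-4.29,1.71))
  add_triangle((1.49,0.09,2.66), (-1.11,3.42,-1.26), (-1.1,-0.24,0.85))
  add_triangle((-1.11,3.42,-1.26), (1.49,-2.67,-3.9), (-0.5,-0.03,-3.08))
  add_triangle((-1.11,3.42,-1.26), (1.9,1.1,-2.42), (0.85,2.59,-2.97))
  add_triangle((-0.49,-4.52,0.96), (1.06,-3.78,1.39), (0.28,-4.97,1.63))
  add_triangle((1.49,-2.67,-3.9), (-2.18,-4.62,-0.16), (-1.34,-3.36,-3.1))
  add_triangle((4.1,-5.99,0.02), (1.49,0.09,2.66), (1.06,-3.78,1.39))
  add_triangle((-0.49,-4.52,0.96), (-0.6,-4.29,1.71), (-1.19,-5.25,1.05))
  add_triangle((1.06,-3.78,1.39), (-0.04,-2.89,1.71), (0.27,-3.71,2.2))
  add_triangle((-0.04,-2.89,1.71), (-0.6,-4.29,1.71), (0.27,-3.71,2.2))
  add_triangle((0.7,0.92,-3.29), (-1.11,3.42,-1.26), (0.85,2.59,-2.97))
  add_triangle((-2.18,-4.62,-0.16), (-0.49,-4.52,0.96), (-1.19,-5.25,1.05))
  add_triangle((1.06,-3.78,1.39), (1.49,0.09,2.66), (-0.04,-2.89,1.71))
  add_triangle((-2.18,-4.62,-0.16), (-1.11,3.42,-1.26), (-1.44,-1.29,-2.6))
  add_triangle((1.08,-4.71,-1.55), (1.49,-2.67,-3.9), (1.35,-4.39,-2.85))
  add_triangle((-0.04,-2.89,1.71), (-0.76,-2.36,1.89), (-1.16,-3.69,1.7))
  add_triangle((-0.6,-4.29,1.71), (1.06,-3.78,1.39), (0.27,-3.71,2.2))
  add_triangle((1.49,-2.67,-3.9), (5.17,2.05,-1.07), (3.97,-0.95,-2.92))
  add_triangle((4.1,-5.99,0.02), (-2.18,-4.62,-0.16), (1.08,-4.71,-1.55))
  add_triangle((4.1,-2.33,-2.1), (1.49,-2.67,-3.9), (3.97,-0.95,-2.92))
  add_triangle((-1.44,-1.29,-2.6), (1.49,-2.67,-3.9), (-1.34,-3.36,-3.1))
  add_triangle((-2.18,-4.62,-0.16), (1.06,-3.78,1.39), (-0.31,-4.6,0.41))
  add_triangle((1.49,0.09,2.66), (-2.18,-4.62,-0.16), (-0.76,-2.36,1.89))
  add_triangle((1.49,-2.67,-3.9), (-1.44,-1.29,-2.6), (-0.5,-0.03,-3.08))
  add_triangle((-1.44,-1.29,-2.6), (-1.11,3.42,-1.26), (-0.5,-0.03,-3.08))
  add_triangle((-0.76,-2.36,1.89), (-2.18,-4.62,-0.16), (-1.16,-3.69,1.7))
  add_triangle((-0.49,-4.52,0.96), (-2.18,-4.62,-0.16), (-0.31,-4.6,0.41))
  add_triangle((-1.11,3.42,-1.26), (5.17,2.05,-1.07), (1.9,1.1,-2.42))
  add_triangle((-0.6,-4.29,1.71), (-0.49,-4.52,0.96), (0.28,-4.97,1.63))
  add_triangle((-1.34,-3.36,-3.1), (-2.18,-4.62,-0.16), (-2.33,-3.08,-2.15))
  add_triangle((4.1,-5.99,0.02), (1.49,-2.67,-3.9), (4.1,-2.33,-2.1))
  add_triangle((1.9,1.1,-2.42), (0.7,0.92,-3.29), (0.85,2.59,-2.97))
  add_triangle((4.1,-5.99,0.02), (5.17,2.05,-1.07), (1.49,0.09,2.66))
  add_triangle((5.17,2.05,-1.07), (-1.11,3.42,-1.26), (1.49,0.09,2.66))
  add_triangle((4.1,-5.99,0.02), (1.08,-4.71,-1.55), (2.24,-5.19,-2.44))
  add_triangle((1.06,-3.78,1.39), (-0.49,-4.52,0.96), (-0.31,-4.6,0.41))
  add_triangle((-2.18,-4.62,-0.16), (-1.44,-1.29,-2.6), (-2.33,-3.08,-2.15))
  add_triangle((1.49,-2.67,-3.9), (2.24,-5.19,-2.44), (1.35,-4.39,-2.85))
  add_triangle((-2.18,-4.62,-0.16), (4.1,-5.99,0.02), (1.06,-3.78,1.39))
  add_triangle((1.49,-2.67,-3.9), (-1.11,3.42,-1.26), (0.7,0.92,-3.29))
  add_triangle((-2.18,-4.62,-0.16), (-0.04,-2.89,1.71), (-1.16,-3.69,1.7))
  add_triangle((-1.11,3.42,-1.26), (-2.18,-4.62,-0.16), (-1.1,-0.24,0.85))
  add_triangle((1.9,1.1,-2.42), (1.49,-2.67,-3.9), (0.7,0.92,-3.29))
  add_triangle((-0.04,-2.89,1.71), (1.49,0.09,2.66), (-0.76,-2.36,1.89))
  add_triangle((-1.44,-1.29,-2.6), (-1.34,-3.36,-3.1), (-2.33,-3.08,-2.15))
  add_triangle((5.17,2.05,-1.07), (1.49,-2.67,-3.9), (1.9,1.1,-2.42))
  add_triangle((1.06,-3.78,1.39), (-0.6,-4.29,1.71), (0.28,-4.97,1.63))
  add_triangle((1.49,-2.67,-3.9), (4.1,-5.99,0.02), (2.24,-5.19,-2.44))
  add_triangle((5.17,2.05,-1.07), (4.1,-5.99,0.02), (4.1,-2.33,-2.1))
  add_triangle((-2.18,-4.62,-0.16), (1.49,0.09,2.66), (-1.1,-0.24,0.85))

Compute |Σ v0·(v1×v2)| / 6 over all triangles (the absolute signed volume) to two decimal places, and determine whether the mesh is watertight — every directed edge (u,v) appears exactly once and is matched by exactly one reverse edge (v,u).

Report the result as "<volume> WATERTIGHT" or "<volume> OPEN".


Per-triangle v0·(v1×v2)/6:
  t1: +6.7456
  t2: +4.4304
  t3: +0.4913
  t4: +0.9609
  t5: +0.0908
  t6: +2.4677
  t7: +2.5174
  t8: +0.6518
  t9: +0.2738
  t10: +5.5979
  t11: +6.1899
  t12: +0.3802
  t13: -0.1336
  t14: +0.1270
  t15: +1.6964
  t16: +0.4515
  t17: +2.0608
  t18: +4.4769
  t19: -0.1539
  t20: +0.4330
  t21: +0.8850
  t22: +1.9160
  t23: +7.9751
  t24: +3.9043
  t25: +2.7616
  t26: -0.9323
  t27: -1.4743
  t28: +2.7536
  t29: +2.3813
  t30: +0.3847
  t31: +0.8794
  t32: +6.2964
  t33: +0.5511
  t34: +2.4002
  t35: +10.4865
  t36: +1.2857
  t37: +19.1043
  t38: +9.2304
  t39: +3.2080
  t40: +0.7112
  t41: -0.4170
  t42: +1.4757
  t43: +7.6136
  t44: +1.7311
  t45: +1.0529
  t46: +2.8475
  t47: +3.0094
  t48: +1.3045
  t49: +1.2283
  t50: +6.7674
  t51: +0.3174
  t52: +4.2935
  t53: +11.1728
  t54: +2.9754
Σ = +159.8365 → |volume| = 159.84

Directed edges: 162 total, each appears once with its reverse present → watertight.

159.84 WATERTIGHT


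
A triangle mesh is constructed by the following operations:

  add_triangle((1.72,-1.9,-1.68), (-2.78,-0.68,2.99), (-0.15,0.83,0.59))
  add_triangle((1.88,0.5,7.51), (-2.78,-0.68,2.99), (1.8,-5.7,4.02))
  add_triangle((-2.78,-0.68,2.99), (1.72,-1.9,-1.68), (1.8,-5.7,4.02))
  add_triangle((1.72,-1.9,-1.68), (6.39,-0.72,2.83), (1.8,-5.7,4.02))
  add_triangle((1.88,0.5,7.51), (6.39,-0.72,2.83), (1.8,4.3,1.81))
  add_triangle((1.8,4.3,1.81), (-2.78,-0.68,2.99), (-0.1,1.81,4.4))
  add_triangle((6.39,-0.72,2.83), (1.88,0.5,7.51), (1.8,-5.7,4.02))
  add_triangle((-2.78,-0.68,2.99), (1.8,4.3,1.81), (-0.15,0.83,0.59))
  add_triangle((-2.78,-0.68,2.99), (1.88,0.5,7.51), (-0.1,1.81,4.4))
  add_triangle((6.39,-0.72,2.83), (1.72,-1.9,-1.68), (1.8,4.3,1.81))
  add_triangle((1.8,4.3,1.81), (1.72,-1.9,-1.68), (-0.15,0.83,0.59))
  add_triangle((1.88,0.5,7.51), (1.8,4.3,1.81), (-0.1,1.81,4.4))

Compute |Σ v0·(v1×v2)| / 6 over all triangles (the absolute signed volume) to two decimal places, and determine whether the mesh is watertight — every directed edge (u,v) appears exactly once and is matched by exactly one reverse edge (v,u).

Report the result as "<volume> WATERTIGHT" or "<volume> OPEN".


Per-triangle v0·(v1×v2)/6:
  t1: -0.5292
  t2: +27.2294
  t3: +5.9208
  t4: +20.1514
  t5: +31.2536
  t6: +4.4924
  t7: +41.5360
  t8: +0.7377
  t9: +8.0221
  t10: +9.8690
  t11: -0.1200
  t12: +8.8428
Σ = +157.4060 → |volume| = 157.41

Directed edges: 36 total, each appears once with its reverse present → watertight.

157.41 WATERTIGHT


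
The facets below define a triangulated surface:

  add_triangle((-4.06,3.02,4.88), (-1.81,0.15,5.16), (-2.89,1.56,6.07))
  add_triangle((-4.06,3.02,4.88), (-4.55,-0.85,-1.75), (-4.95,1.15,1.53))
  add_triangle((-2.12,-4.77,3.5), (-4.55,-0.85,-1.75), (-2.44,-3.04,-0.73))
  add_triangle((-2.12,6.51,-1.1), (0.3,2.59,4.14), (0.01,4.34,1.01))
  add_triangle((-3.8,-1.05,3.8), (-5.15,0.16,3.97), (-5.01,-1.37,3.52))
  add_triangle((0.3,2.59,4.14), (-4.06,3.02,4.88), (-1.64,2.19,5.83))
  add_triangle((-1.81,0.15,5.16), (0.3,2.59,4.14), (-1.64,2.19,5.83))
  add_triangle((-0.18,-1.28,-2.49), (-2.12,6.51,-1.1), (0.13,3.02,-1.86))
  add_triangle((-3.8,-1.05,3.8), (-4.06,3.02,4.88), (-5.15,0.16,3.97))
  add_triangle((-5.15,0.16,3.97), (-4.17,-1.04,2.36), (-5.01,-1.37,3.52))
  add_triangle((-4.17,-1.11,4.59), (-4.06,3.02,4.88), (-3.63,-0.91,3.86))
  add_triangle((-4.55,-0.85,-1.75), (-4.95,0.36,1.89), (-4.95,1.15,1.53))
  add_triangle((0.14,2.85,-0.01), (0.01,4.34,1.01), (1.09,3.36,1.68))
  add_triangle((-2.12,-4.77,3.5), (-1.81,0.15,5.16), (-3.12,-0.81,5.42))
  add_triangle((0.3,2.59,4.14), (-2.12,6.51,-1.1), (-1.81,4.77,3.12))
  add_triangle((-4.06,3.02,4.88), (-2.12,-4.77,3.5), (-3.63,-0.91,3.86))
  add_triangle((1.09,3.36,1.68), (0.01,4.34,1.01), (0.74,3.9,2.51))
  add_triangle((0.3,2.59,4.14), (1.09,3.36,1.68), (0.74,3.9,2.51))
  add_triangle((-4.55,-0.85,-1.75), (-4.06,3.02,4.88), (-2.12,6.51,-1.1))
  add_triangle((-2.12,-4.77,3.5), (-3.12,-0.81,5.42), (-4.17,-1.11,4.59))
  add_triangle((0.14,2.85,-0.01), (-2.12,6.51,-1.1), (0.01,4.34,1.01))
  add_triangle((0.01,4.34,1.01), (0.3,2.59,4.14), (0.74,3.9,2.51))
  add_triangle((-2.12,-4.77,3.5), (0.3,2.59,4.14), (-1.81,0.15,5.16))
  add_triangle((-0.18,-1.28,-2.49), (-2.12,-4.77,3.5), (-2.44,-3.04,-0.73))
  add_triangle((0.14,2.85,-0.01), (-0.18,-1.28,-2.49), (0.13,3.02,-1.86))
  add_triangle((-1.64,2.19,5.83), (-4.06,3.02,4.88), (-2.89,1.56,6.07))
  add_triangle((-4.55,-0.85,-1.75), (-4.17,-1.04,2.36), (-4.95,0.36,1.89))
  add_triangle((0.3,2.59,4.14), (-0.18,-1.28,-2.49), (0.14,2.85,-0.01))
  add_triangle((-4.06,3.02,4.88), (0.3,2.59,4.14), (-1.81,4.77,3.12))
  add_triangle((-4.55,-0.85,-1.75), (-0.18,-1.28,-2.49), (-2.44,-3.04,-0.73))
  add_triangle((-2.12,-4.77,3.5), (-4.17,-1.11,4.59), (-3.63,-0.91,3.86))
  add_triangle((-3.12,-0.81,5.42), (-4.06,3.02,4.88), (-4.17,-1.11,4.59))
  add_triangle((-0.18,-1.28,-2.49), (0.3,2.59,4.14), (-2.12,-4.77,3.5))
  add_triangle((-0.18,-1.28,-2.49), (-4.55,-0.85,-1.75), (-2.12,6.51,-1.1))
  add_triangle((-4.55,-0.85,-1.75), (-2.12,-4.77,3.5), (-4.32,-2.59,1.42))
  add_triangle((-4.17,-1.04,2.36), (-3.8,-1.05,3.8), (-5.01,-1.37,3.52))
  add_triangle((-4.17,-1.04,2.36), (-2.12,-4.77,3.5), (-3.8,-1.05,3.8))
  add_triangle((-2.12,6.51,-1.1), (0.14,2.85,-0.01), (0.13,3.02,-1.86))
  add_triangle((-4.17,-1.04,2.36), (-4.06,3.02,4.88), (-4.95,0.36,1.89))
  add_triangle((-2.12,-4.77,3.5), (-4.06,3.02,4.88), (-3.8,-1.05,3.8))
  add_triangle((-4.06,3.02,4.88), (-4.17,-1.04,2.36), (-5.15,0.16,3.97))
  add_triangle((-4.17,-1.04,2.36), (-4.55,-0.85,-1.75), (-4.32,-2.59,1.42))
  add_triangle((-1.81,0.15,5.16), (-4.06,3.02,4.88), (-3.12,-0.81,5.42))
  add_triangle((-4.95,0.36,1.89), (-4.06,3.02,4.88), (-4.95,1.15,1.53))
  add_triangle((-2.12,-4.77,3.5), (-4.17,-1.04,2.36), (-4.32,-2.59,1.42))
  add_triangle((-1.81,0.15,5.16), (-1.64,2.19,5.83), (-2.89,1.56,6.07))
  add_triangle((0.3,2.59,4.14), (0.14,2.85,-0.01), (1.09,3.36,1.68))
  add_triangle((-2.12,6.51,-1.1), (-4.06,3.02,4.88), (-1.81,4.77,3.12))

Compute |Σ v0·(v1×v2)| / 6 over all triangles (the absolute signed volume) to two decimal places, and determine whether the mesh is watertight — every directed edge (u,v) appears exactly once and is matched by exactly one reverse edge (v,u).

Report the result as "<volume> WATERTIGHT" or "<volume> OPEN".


186.20 WATERTIGHT

Per-triangle v0·(v1×v2)/6:
  t1: +0.9109
  t2: -0.2956
  t3: +7.7653
  t4: +4.9065
  t5: +1.4831
  t6: +4.3911
  t7: +2.1845
  t8: +4.1435
  t9: +3.9175
  t10: +0.7756
  t11: +0.4026
  t12: +2.6236
  t13: +0.6137
  t14: +4.3639
  t15: +6.1454
  t16: -4.4861
  t17: +0.7795
  t18: +0.6673
  t19: +34.5504
  t20: +5.8209
  t21: +1.2921
  t22: +1.5296
  t23: +5.4461
  t24: +3.8839
  t25: -0.0811
  t26: +3.2441
  t27: +4.6126
  t28: -0.0261
  t29: +8.6286
  t30: +4.9409
  t31: +0.3508
  t32: +5.6535
  t33: -0.4528
  t34: +12.9468
  t35: +4.3864
  t36: -0.0895
  t37: +4.6984
  t38: +2.1339
  t39: +5.4161
  t40: +5.7930
  t41: +0.3656
  t42: +4.7496
  t43: +4.9707
  t44: +2.9795
  t45: +5.4391
  t46: +1.8039
  t47: -1.6841
  t48: +11.6042
Σ = +186.1993 → |volume| = 186.20

Directed edges: 144 total, each appears once with its reverse present → watertight.


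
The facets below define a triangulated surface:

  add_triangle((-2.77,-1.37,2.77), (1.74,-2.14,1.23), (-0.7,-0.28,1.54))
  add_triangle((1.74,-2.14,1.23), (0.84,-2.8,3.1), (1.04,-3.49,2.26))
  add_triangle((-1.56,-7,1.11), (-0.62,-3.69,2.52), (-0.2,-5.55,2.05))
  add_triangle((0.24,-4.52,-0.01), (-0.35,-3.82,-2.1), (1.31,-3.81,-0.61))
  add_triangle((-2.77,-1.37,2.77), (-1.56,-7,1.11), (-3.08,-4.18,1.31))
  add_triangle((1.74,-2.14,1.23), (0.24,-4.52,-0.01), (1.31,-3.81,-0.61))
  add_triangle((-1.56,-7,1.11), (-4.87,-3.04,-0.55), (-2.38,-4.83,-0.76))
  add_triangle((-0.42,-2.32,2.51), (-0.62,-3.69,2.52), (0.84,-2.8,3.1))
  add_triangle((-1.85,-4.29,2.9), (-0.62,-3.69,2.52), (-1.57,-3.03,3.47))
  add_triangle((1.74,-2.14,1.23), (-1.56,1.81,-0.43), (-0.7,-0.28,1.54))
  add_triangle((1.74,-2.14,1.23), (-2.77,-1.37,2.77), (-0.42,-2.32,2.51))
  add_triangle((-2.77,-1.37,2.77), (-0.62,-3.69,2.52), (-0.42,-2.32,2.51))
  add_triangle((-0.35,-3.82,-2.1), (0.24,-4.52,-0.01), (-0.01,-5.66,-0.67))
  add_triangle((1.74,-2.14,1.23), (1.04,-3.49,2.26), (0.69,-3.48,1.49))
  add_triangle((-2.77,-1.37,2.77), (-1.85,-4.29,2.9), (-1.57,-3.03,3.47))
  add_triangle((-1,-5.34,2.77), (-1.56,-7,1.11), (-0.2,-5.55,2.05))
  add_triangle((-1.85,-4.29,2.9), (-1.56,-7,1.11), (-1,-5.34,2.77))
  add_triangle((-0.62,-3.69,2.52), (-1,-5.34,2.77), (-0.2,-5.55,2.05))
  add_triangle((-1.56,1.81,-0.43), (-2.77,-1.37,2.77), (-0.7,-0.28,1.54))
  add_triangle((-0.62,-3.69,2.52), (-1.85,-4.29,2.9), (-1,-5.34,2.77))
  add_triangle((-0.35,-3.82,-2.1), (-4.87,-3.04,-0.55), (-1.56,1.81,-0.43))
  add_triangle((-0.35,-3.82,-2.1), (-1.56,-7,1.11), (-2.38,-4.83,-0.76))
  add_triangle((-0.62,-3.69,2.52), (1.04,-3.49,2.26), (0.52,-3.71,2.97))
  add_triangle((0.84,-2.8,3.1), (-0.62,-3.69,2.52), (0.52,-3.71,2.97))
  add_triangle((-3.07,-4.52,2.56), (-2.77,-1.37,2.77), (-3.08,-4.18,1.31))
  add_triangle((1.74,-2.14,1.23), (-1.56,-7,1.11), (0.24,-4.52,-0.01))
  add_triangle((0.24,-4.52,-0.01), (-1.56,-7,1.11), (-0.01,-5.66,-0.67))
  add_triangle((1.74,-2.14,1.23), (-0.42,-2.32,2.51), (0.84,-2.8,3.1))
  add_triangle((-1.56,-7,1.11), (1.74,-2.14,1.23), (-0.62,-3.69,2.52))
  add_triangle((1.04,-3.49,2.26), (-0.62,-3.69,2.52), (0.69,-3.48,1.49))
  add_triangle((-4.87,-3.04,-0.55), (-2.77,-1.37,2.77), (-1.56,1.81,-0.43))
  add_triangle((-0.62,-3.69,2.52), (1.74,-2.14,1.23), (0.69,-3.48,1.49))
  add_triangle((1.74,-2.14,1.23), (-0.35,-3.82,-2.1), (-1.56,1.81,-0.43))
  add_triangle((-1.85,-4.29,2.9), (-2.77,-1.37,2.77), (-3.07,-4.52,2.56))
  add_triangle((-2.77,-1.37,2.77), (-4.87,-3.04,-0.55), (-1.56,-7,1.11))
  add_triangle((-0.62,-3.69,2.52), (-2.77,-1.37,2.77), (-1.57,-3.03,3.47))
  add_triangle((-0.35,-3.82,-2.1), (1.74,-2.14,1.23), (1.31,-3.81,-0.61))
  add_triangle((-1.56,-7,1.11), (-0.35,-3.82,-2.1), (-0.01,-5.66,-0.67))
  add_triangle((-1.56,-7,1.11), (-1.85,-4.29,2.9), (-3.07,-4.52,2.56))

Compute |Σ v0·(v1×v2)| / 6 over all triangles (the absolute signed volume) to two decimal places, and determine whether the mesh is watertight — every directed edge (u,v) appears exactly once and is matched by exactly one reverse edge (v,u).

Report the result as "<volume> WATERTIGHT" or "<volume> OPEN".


Per-triangle v0·(v1×v2)/6:
  t1: +1.2544
  t2: +0.8256
  t3: -2.0644
  t4: +1.9959
  t5: -4.5377
  t6: +1.7674
  t7: +5.8940
  t8: +0.7680
  t9: +0.9922
  t10: +0.1585
  t11: +0.0010
  t12: +1.4117
  t13: +0.2155
  t14: +0.5210
  t15: +1.8681
  t16: +2.0671
  t17: +2.4980
  t18: +0.5050
  t19: +1.0620
  t20: +0.6070
  t21: +5.3976
  t22: +5.0075
  t23: +0.5232
  t24: +0.4836
  t25: +1.8273
  t26: +3.1757
  t27: +1.2201
  t28: -0.6234
  t29: +4.7941
  t30: +0.7900
  t31: +7.0397
  t32: -0.9633
  t33: -0.8876
  t34: +2.2497
  t35: +15.4539
  t36: -0.9911
  t37: -0.7120
  t38: +3.0334
  t39: +3.4193
Σ = +68.0479 → |volume| = 68.05

Directed edges: 117 total; 9 unmatched, e.g. (0.84,-2.8,3.1)→(1.04,-3.49,2.26) → open.

68.05 OPEN


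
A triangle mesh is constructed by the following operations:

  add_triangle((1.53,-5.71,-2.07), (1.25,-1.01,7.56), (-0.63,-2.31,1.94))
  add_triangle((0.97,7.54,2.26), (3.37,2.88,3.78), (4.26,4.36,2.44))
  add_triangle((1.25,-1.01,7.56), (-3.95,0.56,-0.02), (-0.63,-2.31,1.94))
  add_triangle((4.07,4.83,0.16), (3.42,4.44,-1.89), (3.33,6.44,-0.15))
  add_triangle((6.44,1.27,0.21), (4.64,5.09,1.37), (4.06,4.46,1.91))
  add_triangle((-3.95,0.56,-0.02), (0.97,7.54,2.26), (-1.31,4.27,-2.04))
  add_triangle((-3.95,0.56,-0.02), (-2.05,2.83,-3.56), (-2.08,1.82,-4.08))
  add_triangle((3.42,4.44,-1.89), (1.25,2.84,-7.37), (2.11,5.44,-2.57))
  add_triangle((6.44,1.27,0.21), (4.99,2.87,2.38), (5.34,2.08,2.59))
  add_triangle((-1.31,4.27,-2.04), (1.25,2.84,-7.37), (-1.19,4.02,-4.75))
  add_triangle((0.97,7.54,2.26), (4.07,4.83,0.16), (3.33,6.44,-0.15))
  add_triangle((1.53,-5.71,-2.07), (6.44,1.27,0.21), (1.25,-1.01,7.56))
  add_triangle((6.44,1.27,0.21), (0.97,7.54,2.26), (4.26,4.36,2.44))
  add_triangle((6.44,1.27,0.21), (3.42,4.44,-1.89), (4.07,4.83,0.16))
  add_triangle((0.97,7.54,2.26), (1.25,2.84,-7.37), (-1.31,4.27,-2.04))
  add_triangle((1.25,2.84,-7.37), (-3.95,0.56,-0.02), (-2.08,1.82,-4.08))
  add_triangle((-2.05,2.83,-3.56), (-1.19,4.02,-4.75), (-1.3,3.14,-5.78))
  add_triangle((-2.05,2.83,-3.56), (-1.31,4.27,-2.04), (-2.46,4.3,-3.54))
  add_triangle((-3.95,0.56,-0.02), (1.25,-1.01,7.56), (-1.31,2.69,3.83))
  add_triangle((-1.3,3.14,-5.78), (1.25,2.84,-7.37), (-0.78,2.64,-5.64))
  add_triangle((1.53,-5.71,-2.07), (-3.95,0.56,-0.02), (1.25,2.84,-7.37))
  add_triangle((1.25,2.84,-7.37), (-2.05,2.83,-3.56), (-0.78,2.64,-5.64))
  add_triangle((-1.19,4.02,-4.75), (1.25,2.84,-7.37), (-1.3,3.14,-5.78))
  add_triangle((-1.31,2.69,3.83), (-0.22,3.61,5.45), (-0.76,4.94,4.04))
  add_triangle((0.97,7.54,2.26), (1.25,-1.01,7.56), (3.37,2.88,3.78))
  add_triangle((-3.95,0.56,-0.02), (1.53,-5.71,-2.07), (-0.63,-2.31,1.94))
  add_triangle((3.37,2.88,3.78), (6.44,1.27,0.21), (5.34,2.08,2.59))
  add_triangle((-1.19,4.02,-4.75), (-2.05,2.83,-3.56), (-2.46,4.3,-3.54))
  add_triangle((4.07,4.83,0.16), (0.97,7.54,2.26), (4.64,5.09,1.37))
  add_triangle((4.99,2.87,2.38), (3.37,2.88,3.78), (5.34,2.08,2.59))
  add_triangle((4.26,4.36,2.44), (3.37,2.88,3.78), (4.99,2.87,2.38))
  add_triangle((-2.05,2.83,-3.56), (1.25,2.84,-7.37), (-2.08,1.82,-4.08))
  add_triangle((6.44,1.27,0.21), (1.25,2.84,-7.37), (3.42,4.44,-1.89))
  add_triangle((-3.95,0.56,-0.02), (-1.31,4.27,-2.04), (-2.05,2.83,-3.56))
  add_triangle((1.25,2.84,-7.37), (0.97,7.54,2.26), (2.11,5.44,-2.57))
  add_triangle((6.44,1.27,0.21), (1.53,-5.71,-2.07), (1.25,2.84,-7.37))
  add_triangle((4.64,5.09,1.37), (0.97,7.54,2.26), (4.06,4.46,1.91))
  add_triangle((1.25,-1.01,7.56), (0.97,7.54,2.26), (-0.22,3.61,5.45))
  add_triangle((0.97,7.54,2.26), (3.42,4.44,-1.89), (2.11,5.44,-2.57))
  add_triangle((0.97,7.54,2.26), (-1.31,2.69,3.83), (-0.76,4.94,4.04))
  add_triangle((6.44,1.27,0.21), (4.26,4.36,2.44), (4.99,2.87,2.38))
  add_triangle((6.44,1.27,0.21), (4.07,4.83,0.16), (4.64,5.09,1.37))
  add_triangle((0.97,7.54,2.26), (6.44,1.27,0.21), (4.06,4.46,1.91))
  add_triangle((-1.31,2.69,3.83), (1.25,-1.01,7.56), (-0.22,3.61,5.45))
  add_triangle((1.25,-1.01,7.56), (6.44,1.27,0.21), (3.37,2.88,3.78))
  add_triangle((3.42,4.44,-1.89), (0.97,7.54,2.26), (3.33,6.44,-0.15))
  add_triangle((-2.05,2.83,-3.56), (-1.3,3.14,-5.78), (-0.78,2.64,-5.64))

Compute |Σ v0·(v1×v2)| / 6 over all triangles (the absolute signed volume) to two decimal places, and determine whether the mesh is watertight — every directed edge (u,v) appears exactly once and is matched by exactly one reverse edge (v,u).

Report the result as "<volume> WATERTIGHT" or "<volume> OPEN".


429.03 OPEN

Per-triangle v0·(v1×v2)/6:
  t1: +12.0097
  t2: +9.2874
  t3: +10.8660
  t4: +3.3442
  t5: +3.1790
  t6: +16.3409
  t7: +3.2392
  t8: +9.3079
  t9: +2.4464
  t10: +4.0862
  t11: +4.9675
  t12: +51.3775
  t13: +9.7312
  t14: +8.7623
  t15: +22.9001
  t16: -0.6772
  t17: +1.6275
  t18: -0.5431
  t19: +14.5568
  t20: +0.6398
  t21: +30.8020
  t22: -1.5893
  t23: +3.8958
  t24: +2.2930
  t25: +24.5795
  t26: +10.3090
  t27: -1.6993
  t28: +1.4234
  t29: +5.7744
  t30: +1.8249
  t31: +3.1313
  t32: +4.1572
  t33: +24.3805
  t34: +6.1450
  t35: +9.8991
  t36: +53.7197
  t37: +3.5524
  t38: +14.3372
  t39: +9.3304
  t40: +0.0235
  t41: +3.7190
  t42: +5.1458
  t43: -5.2687
  t44: +6.0992
  t45: +22.8296
  t46: +2.6774
  t47: +0.0885
Σ = +429.0298 → |volume| = 429.03

Directed edges: 141 total; 9 unmatched, e.g. (-3.95,0.56,-0.02)→(0.97,7.54,2.26) → open.
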